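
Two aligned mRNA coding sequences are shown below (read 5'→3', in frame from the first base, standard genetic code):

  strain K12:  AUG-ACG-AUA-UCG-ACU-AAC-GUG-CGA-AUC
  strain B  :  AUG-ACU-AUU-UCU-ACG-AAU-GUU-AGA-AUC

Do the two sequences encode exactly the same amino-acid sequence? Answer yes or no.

yes

Codon 1: AUG Met / AUG Met — identical.
Codon 2: ACG Thr / ACU Thr — synonymous.
Codon 3: AUA Ile / AUU Ile — synonymous.
Codon 4: UCG Ser / UCU Ser — synonymous.
Codon 5: ACU Thr / ACG Thr — synonymous.
Codon 6: AAC Asn / AAU Asn — synonymous.
Codon 7: GUG Val / GUU Val — synonymous.
Codon 8: CGA Arg / AGA Arg — synonymous.
Codon 9: AUC Ile / AUC Ile — identical.
Nonsynonymous differences: 0 → same protein.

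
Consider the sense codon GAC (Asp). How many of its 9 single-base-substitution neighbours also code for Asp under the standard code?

Position 1: none → 0 synonymous.
Position 2: none → 0 synonymous.
Position 3: GAU → 1 synonymous.
Total: 0 + 0 + 1 = 1.

1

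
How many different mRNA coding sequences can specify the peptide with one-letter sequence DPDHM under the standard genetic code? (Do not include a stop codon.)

Asp: 2 codons.
Pro: 4 codons.
Asp: 2 codons.
His: 2 codons.
Met: 1 codon.
2 × 4 × 2 × 2 × 1 = 32.

32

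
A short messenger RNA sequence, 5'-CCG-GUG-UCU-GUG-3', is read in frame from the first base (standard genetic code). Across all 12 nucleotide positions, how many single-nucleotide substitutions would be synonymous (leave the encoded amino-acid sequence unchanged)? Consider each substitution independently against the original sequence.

12

Codon 1 (CCG, Pro): 3 synonymous substitutions.
Codon 2 (GUG, Val): 3 synonymous substitutions.
Codon 3 (UCU, Ser): 3 synonymous substitutions.
Codon 4 (GUG, Val): 3 synonymous substitutions.
Total: 3 + 3 + 3 + 3 = 12.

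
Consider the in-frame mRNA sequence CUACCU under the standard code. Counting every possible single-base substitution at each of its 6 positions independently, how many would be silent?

7

Codon 1 (CUA, Leu): 4 synonymous substitutions.
Codon 2 (CCU, Pro): 3 synonymous substitutions.
Total: 4 + 3 = 7.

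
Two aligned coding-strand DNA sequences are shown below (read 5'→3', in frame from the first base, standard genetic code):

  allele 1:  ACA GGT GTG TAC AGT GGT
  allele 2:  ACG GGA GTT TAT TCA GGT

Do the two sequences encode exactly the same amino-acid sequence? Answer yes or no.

Codon 1: ACA Thr / ACG Thr — synonymous.
Codon 2: GGT Gly / GGA Gly — synonymous.
Codon 3: GTG Val / GTT Val — synonymous.
Codon 4: TAC Tyr / TAT Tyr — synonymous.
Codon 5: AGT Ser / TCA Ser — synonymous.
Codon 6: GGT Gly / GGT Gly — identical.
Nonsynonymous differences: 0 → same protein.

yes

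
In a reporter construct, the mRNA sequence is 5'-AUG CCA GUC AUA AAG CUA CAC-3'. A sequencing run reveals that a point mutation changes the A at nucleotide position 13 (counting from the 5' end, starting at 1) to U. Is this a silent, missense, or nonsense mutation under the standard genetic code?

Position 13 falls in codon 5: AAG → Lys.
After the substitution the codon is UAG → Stop.
The new codon is a stop codon, so this is a nonsense mutation.

nonsense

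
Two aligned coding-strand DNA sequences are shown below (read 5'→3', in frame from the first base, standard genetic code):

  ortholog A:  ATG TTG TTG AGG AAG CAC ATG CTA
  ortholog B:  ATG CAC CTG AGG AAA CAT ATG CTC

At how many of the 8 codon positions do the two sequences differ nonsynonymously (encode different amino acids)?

1

Codon 1: ATG Met / ATG Met — identical.
Codon 2: TTG Leu / CAC His — nonsynonymous.
Codon 3: TTG Leu / CTG Leu — synonymous.
Codon 4: AGG Arg / AGG Arg — identical.
Codon 5: AAG Lys / AAA Lys — synonymous.
Codon 6: CAC His / CAT His — synonymous.
Codon 7: ATG Met / ATG Met — identical.
Codon 8: CTA Leu / CTC Leu — synonymous.
Nonsynonymous differences: 1.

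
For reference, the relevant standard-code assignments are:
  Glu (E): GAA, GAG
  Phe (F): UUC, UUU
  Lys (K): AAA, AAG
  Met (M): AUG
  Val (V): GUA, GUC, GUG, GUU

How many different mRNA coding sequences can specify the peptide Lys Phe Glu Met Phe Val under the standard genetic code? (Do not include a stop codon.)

Lys: 2 codons.
Phe: 2 codons.
Glu: 2 codons.
Met: 1 codon.
Phe: 2 codons.
Val: 4 codons.
2 × 2 × 2 × 1 × 2 × 4 = 64.

64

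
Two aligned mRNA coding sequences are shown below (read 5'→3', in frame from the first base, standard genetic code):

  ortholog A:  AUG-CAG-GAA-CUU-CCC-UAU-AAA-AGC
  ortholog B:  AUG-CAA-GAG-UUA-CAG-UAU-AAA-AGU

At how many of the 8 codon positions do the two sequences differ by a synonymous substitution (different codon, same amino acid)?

Codon 1: AUG Met / AUG Met — identical.
Codon 2: CAG Gln / CAA Gln — synonymous.
Codon 3: GAA Glu / GAG Glu — synonymous.
Codon 4: CUU Leu / UUA Leu — synonymous.
Codon 5: CCC Pro / CAG Gln — nonsynonymous.
Codon 6: UAU Tyr / UAU Tyr — identical.
Codon 7: AAA Lys / AAA Lys — identical.
Codon 8: AGC Ser / AGU Ser — synonymous.
Synonymous differences: 4.

4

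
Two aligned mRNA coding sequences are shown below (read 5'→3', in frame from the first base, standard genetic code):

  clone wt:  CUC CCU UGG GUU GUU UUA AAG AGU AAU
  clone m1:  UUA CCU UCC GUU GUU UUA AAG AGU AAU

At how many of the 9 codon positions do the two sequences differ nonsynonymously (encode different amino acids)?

1

Codon 1: CUC Leu / UUA Leu — synonymous.
Codon 2: CCU Pro / CCU Pro — identical.
Codon 3: UGG Trp / UCC Ser — nonsynonymous.
Codon 4: GUU Val / GUU Val — identical.
Codon 5: GUU Val / GUU Val — identical.
Codon 6: UUA Leu / UUA Leu — identical.
Codon 7: AAG Lys / AAG Lys — identical.
Codon 8: AGU Ser / AGU Ser — identical.
Codon 9: AAU Asn / AAU Asn — identical.
Nonsynonymous differences: 1.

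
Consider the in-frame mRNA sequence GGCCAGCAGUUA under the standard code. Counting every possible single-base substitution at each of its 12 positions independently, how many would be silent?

Codon 1 (GGC, Gly): 3 synonymous substitutions.
Codon 2 (CAG, Gln): 1 synonymous substitution.
Codon 3 (CAG, Gln): 1 synonymous substitution.
Codon 4 (UUA, Leu): 2 synonymous substitutions.
Total: 3 + 1 + 1 + 2 = 7.

7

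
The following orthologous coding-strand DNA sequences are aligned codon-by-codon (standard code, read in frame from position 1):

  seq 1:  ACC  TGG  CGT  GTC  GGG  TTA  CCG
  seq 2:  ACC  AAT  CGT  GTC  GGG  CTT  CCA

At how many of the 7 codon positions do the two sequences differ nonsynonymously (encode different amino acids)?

1

Codon 1: ACC Thr / ACC Thr — identical.
Codon 2: TGG Trp / AAT Asn — nonsynonymous.
Codon 3: CGT Arg / CGT Arg — identical.
Codon 4: GTC Val / GTC Val — identical.
Codon 5: GGG Gly / GGG Gly — identical.
Codon 6: TTA Leu / CTT Leu — synonymous.
Codon 7: CCG Pro / CCA Pro — synonymous.
Nonsynonymous differences: 1.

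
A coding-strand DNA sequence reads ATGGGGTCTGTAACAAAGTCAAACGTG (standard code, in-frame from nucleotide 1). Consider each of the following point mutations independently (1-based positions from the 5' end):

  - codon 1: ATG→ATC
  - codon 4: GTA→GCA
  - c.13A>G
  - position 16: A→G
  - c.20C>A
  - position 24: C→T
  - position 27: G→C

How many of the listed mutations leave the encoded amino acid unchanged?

Codon 1: ATG (Met) → ATC (Ile) — missense.
Codon 4: GTA (Val) → GCA (Ala) — missense.
Codon 5: ACA (Thr) → GCA (Ala) — missense.
Codon 6: AAG (Lys) → GAG (Glu) — missense.
Codon 7: TCA (Ser) → TAA (Stop) — nonsense.
Codon 8: AAC (Asn) → AAT (Asn) — synonymous.
Codon 9: GTG (Val) → GTC (Val) — synonymous.
Synonymous: 2 of 7.

2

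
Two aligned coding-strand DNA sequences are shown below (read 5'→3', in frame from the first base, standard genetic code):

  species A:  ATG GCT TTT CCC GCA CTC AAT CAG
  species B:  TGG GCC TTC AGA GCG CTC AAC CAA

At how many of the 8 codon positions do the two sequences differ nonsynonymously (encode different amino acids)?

Codon 1: ATG Met / TGG Trp — nonsynonymous.
Codon 2: GCT Ala / GCC Ala — synonymous.
Codon 3: TTT Phe / TTC Phe — synonymous.
Codon 4: CCC Pro / AGA Arg — nonsynonymous.
Codon 5: GCA Ala / GCG Ala — synonymous.
Codon 6: CTC Leu / CTC Leu — identical.
Codon 7: AAT Asn / AAC Asn — synonymous.
Codon 8: CAG Gln / CAA Gln — synonymous.
Nonsynonymous differences: 2.

2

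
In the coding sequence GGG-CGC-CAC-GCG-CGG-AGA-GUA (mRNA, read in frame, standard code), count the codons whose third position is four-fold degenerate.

Codon 1 GGG (Gly): third position 4-fold.
Codon 2 CGC (Arg): third position 4-fold.
Codon 3 CAC (His): third position 2-fold.
Codon 4 GCG (Ala): third position 4-fold.
Codon 5 CGG (Arg): third position 4-fold.
Codon 6 AGA (Arg): third position 2-fold.
Codon 7 GUA (Val): third position 4-fold.
Four-fold degenerate third positions: 5.

5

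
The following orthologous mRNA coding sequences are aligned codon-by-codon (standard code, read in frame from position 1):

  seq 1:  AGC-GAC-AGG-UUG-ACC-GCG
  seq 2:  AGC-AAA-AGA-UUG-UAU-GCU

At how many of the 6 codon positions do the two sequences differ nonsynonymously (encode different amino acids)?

2

Codon 1: AGC Ser / AGC Ser — identical.
Codon 2: GAC Asp / AAA Lys — nonsynonymous.
Codon 3: AGG Arg / AGA Arg — synonymous.
Codon 4: UUG Leu / UUG Leu — identical.
Codon 5: ACC Thr / UAU Tyr — nonsynonymous.
Codon 6: GCG Ala / GCU Ala — synonymous.
Nonsynonymous differences: 2.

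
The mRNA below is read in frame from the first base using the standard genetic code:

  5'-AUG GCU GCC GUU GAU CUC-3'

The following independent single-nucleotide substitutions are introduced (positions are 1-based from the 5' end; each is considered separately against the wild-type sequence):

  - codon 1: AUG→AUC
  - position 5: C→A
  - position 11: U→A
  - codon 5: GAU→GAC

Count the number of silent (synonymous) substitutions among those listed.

1

Codon 1: AUG (Met) → AUC (Ile) — missense.
Codon 2: GCU (Ala) → GAU (Asp) — missense.
Codon 4: GUU (Val) → GAU (Asp) — missense.
Codon 5: GAU (Asp) → GAC (Asp) — synonymous.
Synonymous: 1 of 4.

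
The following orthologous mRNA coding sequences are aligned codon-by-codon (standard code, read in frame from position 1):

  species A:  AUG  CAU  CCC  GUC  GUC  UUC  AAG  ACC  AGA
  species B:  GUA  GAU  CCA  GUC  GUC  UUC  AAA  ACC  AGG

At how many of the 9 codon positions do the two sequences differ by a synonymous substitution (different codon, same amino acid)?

3

Codon 1: AUG Met / GUA Val — nonsynonymous.
Codon 2: CAU His / GAU Asp — nonsynonymous.
Codon 3: CCC Pro / CCA Pro — synonymous.
Codon 4: GUC Val / GUC Val — identical.
Codon 5: GUC Val / GUC Val — identical.
Codon 6: UUC Phe / UUC Phe — identical.
Codon 7: AAG Lys / AAA Lys — synonymous.
Codon 8: ACC Thr / ACC Thr — identical.
Codon 9: AGA Arg / AGG Arg — synonymous.
Synonymous differences: 3.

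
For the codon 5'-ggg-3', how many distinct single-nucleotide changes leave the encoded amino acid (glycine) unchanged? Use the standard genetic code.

Position 1: none → 0 synonymous.
Position 2: none → 0 synonymous.
Position 3: GGT, GGC, GGA → 3 synonymous.
Total: 0 + 0 + 3 = 3.

3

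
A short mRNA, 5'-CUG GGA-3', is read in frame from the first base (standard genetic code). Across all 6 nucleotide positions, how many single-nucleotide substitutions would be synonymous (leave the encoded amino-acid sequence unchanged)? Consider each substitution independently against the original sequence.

7

Codon 1 (CUG, Leu): 4 synonymous substitutions.
Codon 2 (GGA, Gly): 3 synonymous substitutions.
Total: 4 + 3 = 7.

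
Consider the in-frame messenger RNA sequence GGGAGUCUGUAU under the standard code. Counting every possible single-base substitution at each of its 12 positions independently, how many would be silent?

Codon 1 (GGG, Gly): 3 synonymous substitutions.
Codon 2 (AGU, Ser): 1 synonymous substitution.
Codon 3 (CUG, Leu): 4 synonymous substitutions.
Codon 4 (UAU, Tyr): 1 synonymous substitution.
Total: 3 + 1 + 4 + 1 = 9.

9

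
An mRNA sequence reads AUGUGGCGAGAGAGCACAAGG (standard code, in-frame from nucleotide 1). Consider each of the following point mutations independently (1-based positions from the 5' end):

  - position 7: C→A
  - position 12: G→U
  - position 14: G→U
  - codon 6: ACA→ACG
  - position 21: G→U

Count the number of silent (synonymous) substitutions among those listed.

Codon 3: CGA (Arg) → AGA (Arg) — synonymous.
Codon 4: GAG (Glu) → GAU (Asp) — missense.
Codon 5: AGC (Ser) → AUC (Ile) — missense.
Codon 6: ACA (Thr) → ACG (Thr) — synonymous.
Codon 7: AGG (Arg) → AGU (Ser) — missense.
Synonymous: 2 of 5.

2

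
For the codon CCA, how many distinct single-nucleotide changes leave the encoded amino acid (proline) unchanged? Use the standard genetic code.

Position 1: none → 0 synonymous.
Position 2: none → 0 synonymous.
Position 3: CCU, CCC, CCG → 3 synonymous.
Total: 0 + 0 + 3 = 3.

3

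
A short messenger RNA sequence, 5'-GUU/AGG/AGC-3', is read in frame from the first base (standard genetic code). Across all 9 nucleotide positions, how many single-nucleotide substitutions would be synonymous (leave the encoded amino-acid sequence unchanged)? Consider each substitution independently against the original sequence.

6

Codon 1 (GUU, Val): 3 synonymous substitutions.
Codon 2 (AGG, Arg): 2 synonymous substitutions.
Codon 3 (AGC, Ser): 1 synonymous substitution.
Total: 3 + 2 + 1 = 6.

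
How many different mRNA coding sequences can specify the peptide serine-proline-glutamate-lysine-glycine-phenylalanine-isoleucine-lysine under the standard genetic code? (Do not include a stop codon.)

4608

Ser: 6 codons.
Pro: 4 codons.
Glu: 2 codons.
Lys: 2 codons.
Gly: 4 codons.
Phe: 2 codons.
Ile: 3 codons.
Lys: 2 codons.
6 × 4 × 2 × 2 × 4 × 2 × 3 × 2 = 4608.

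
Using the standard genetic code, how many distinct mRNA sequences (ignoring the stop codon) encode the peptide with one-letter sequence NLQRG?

576

Asn: 2 codons.
Leu: 6 codons.
Gln: 2 codons.
Arg: 6 codons.
Gly: 4 codons.
2 × 6 × 2 × 6 × 4 = 576.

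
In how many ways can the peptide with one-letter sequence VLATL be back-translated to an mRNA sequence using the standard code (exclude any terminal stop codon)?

2304

Val: 4 codons.
Leu: 6 codons.
Ala: 4 codons.
Thr: 4 codons.
Leu: 6 codons.
4 × 6 × 4 × 4 × 6 = 2304.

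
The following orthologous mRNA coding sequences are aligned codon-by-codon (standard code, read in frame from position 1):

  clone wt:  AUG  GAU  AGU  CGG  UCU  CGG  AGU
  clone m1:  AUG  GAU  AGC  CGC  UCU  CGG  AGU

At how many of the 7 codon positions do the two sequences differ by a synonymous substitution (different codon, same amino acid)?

Codon 1: AUG Met / AUG Met — identical.
Codon 2: GAU Asp / GAU Asp — identical.
Codon 3: AGU Ser / AGC Ser — synonymous.
Codon 4: CGG Arg / CGC Arg — synonymous.
Codon 5: UCU Ser / UCU Ser — identical.
Codon 6: CGG Arg / CGG Arg — identical.
Codon 7: AGU Ser / AGU Ser — identical.
Synonymous differences: 2.

2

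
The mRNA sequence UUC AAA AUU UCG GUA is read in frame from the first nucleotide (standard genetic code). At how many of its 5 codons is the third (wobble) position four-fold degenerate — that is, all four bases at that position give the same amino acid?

Codon 1 UUC (Phe): third position 2-fold.
Codon 2 AAA (Lys): third position 2-fold.
Codon 3 AUU (Ile): third position 3-fold.
Codon 4 UCG (Ser): third position 4-fold.
Codon 5 GUA (Val): third position 4-fold.
Four-fold degenerate third positions: 2.

2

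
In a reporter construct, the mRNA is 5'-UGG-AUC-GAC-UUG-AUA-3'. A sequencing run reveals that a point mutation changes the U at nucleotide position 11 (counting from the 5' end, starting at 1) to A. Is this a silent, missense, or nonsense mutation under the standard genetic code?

nonsense

Position 11 falls in codon 4: UUG → Leu.
After the substitution the codon is UAG → Stop.
The new codon is a stop codon, so this is a nonsense mutation.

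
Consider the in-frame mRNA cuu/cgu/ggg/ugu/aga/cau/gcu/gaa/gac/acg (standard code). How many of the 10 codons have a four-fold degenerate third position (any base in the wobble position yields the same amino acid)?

Codon 1 CUU (Leu): third position 4-fold.
Codon 2 CGU (Arg): third position 4-fold.
Codon 3 GGG (Gly): third position 4-fold.
Codon 4 UGU (Cys): third position 2-fold.
Codon 5 AGA (Arg): third position 2-fold.
Codon 6 CAU (His): third position 2-fold.
Codon 7 GCU (Ala): third position 4-fold.
Codon 8 GAA (Glu): third position 2-fold.
Codon 9 GAC (Asp): third position 2-fold.
Codon 10 ACG (Thr): third position 4-fold.
Four-fold degenerate third positions: 5.

5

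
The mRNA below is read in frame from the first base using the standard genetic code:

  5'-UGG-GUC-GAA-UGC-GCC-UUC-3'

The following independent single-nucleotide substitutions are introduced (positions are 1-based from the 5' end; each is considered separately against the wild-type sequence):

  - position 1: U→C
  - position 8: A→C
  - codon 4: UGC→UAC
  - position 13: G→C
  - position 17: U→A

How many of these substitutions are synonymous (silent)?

0

Codon 1: UGG (Trp) → CGG (Arg) — missense.
Codon 3: GAA (Glu) → GCA (Ala) — missense.
Codon 4: UGC (Cys) → UAC (Tyr) — missense.
Codon 5: GCC (Ala) → CCC (Pro) — missense.
Codon 6: UUC (Phe) → UAC (Tyr) — missense.
Synonymous: 0 of 5.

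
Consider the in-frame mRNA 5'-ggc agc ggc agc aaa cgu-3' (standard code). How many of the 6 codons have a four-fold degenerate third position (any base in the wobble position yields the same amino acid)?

Codon 1 GGC (Gly): third position 4-fold.
Codon 2 AGC (Ser): third position 2-fold.
Codon 3 GGC (Gly): third position 4-fold.
Codon 4 AGC (Ser): third position 2-fold.
Codon 5 AAA (Lys): third position 2-fold.
Codon 6 CGU (Arg): third position 4-fold.
Four-fold degenerate third positions: 3.

3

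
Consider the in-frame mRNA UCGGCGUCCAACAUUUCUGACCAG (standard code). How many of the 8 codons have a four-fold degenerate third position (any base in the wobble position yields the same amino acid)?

Codon 1 UCG (Ser): third position 4-fold.
Codon 2 GCG (Ala): third position 4-fold.
Codon 3 UCC (Ser): third position 4-fold.
Codon 4 AAC (Asn): third position 2-fold.
Codon 5 AUU (Ile): third position 3-fold.
Codon 6 UCU (Ser): third position 4-fold.
Codon 7 GAC (Asp): third position 2-fold.
Codon 8 CAG (Gln): third position 2-fold.
Four-fold degenerate third positions: 4.

4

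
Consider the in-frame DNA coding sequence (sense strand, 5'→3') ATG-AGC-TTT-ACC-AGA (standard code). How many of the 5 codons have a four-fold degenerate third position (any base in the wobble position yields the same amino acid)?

1

Codon 1 ATG (Met): third position 1-fold.
Codon 2 AGC (Ser): third position 2-fold.
Codon 3 TTT (Phe): third position 2-fold.
Codon 4 ACC (Thr): third position 4-fold.
Codon 5 AGA (Arg): third position 2-fold.
Four-fold degenerate third positions: 1.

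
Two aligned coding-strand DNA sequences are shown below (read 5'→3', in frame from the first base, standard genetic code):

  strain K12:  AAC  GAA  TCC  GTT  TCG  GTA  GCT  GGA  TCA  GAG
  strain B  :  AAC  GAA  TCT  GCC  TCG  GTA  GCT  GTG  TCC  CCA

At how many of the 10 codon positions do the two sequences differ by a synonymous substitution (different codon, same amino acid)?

Codon 1: AAC Asn / AAC Asn — identical.
Codon 2: GAA Glu / GAA Glu — identical.
Codon 3: TCC Ser / TCT Ser — synonymous.
Codon 4: GTT Val / GCC Ala — nonsynonymous.
Codon 5: TCG Ser / TCG Ser — identical.
Codon 6: GTA Val / GTA Val — identical.
Codon 7: GCT Ala / GCT Ala — identical.
Codon 8: GGA Gly / GTG Val — nonsynonymous.
Codon 9: TCA Ser / TCC Ser — synonymous.
Codon 10: GAG Glu / CCA Pro — nonsynonymous.
Synonymous differences: 2.

2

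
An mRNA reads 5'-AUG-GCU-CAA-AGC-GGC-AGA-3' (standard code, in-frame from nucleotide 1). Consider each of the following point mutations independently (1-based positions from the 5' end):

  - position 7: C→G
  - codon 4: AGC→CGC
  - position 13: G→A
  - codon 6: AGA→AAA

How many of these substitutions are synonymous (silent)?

Codon 3: CAA (Gln) → GAA (Glu) — missense.
Codon 4: AGC (Ser) → CGC (Arg) — missense.
Codon 5: GGC (Gly) → AGC (Ser) — missense.
Codon 6: AGA (Arg) → AAA (Lys) — missense.
Synonymous: 0 of 4.

0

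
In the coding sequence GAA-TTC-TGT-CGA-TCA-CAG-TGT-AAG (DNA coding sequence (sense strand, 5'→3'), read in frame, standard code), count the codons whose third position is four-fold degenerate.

2

Codon 1 GAA (Glu): third position 2-fold.
Codon 2 TTC (Phe): third position 2-fold.
Codon 3 TGT (Cys): third position 2-fold.
Codon 4 CGA (Arg): third position 4-fold.
Codon 5 TCA (Ser): third position 4-fold.
Codon 6 CAG (Gln): third position 2-fold.
Codon 7 TGT (Cys): third position 2-fold.
Codon 8 AAG (Lys): third position 2-fold.
Four-fold degenerate third positions: 2.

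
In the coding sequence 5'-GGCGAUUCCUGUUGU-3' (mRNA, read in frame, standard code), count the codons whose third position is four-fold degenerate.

Codon 1 GGC (Gly): third position 4-fold.
Codon 2 GAU (Asp): third position 2-fold.
Codon 3 UCC (Ser): third position 4-fold.
Codon 4 UGU (Cys): third position 2-fold.
Codon 5 UGU (Cys): third position 2-fold.
Four-fold degenerate third positions: 2.

2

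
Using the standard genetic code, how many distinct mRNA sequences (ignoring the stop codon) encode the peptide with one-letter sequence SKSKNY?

576

Ser: 6 codons.
Lys: 2 codons.
Ser: 6 codons.
Lys: 2 codons.
Asn: 2 codons.
Tyr: 2 codons.
6 × 2 × 6 × 2 × 2 × 2 = 576.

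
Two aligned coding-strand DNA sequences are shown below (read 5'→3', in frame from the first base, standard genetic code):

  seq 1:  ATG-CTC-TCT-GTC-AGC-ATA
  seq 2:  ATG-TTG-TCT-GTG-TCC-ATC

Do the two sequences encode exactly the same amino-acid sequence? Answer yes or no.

Codon 1: ATG Met / ATG Met — identical.
Codon 2: CTC Leu / TTG Leu — synonymous.
Codon 3: TCT Ser / TCT Ser — identical.
Codon 4: GTC Val / GTG Val — synonymous.
Codon 5: AGC Ser / TCC Ser — synonymous.
Codon 6: ATA Ile / ATC Ile — synonymous.
Nonsynonymous differences: 0 → same protein.

yes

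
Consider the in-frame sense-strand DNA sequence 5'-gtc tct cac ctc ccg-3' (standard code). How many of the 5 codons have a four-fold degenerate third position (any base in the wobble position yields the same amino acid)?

Codon 1 GTC (Val): third position 4-fold.
Codon 2 TCT (Ser): third position 4-fold.
Codon 3 CAC (His): third position 2-fold.
Codon 4 CTC (Leu): third position 4-fold.
Codon 5 CCG (Pro): third position 4-fold.
Four-fold degenerate third positions: 4.

4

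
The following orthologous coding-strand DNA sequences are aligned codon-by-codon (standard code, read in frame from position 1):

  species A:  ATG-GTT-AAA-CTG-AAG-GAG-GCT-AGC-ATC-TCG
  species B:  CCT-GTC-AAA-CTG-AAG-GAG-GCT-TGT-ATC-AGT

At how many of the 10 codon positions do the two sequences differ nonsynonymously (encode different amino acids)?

Codon 1: ATG Met / CCT Pro — nonsynonymous.
Codon 2: GTT Val / GTC Val — synonymous.
Codon 3: AAA Lys / AAA Lys — identical.
Codon 4: CTG Leu / CTG Leu — identical.
Codon 5: AAG Lys / AAG Lys — identical.
Codon 6: GAG Glu / GAG Glu — identical.
Codon 7: GCT Ala / GCT Ala — identical.
Codon 8: AGC Ser / TGT Cys — nonsynonymous.
Codon 9: ATC Ile / ATC Ile — identical.
Codon 10: TCG Ser / AGT Ser — synonymous.
Nonsynonymous differences: 2.

2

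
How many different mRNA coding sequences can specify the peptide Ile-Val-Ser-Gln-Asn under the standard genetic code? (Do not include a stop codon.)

288

Ile: 3 codons.
Val: 4 codons.
Ser: 6 codons.
Gln: 2 codons.
Asn: 2 codons.
3 × 4 × 6 × 2 × 2 = 288.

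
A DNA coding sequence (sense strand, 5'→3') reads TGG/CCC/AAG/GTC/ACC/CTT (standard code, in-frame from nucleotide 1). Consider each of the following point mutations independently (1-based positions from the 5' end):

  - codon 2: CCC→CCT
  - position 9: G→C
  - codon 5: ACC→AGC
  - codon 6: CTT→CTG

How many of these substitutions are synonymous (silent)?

Codon 2: CCC (Pro) → CCT (Pro) — synonymous.
Codon 3: AAG (Lys) → AAC (Asn) — missense.
Codon 5: ACC (Thr) → AGC (Ser) — missense.
Codon 6: CTT (Leu) → CTG (Leu) — synonymous.
Synonymous: 2 of 4.

2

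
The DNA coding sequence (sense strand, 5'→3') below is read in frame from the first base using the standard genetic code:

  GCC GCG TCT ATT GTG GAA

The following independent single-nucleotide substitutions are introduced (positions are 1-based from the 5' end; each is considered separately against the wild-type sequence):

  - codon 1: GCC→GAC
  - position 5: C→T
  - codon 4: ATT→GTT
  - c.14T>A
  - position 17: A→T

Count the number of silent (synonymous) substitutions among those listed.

0

Codon 1: GCC (Ala) → GAC (Asp) — missense.
Codon 2: GCG (Ala) → GTG (Val) — missense.
Codon 4: ATT (Ile) → GTT (Val) — missense.
Codon 5: GTG (Val) → GAG (Glu) — missense.
Codon 6: GAA (Glu) → GTA (Val) — missense.
Synonymous: 0 of 5.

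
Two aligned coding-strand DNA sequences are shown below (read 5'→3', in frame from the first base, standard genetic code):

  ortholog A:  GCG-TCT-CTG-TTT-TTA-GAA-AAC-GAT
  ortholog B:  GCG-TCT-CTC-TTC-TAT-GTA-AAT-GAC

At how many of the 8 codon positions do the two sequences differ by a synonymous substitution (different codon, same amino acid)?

Codon 1: GCG Ala / GCG Ala — identical.
Codon 2: TCT Ser / TCT Ser — identical.
Codon 3: CTG Leu / CTC Leu — synonymous.
Codon 4: TTT Phe / TTC Phe — synonymous.
Codon 5: TTA Leu / TAT Tyr — nonsynonymous.
Codon 6: GAA Glu / GTA Val — nonsynonymous.
Codon 7: AAC Asn / AAT Asn — synonymous.
Codon 8: GAT Asp / GAC Asp — synonymous.
Synonymous differences: 4.

4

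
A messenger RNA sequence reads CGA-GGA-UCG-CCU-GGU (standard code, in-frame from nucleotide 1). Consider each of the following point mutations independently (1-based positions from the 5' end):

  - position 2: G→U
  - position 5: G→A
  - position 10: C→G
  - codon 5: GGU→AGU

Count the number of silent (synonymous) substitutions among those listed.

0

Codon 1: CGA (Arg) → CUA (Leu) — missense.
Codon 2: GGA (Gly) → GAA (Glu) — missense.
Codon 4: CCU (Pro) → GCU (Ala) — missense.
Codon 5: GGU (Gly) → AGU (Ser) — missense.
Synonymous: 0 of 4.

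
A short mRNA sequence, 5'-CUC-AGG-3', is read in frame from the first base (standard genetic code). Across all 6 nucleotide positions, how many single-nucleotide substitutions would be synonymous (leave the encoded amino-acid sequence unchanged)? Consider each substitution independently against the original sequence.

Codon 1 (CUC, Leu): 3 synonymous substitutions.
Codon 2 (AGG, Arg): 2 synonymous substitutions.
Total: 3 + 2 = 5.

5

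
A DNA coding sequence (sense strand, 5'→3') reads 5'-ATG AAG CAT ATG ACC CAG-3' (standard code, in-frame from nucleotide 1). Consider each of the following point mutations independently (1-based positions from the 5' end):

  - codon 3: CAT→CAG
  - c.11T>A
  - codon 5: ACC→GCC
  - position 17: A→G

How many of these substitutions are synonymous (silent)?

Codon 3: CAT (His) → CAG (Gln) — missense.
Codon 4: ATG (Met) → AAG (Lys) — missense.
Codon 5: ACC (Thr) → GCC (Ala) — missense.
Codon 6: CAG (Gln) → CGG (Arg) — missense.
Synonymous: 0 of 4.

0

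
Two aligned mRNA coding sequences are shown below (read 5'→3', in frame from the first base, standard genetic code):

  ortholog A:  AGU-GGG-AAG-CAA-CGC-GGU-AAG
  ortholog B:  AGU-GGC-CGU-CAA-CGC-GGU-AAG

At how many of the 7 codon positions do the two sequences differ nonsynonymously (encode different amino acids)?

1

Codon 1: AGU Ser / AGU Ser — identical.
Codon 2: GGG Gly / GGC Gly — synonymous.
Codon 3: AAG Lys / CGU Arg — nonsynonymous.
Codon 4: CAA Gln / CAA Gln — identical.
Codon 5: CGC Arg / CGC Arg — identical.
Codon 6: GGU Gly / GGU Gly — identical.
Codon 7: AAG Lys / AAG Lys — identical.
Nonsynonymous differences: 1.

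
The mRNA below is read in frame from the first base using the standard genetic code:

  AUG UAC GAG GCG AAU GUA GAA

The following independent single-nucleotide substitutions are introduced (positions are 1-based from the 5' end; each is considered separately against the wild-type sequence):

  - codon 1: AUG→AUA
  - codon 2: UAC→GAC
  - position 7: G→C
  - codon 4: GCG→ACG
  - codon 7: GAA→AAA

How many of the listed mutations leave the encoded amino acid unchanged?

0

Codon 1: AUG (Met) → AUA (Ile) — missense.
Codon 2: UAC (Tyr) → GAC (Asp) — missense.
Codon 3: GAG (Glu) → CAG (Gln) — missense.
Codon 4: GCG (Ala) → ACG (Thr) — missense.
Codon 7: GAA (Glu) → AAA (Lys) — missense.
Synonymous: 0 of 5.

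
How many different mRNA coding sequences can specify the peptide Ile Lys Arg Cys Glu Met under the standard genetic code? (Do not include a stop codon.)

144

Ile: 3 codons.
Lys: 2 codons.
Arg: 6 codons.
Cys: 2 codons.
Glu: 2 codons.
Met: 1 codon.
3 × 2 × 6 × 2 × 2 × 1 = 144.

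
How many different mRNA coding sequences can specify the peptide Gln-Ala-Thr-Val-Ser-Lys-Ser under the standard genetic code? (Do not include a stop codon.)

Gln: 2 codons.
Ala: 4 codons.
Thr: 4 codons.
Val: 4 codons.
Ser: 6 codons.
Lys: 2 codons.
Ser: 6 codons.
2 × 4 × 4 × 4 × 6 × 2 × 6 = 9216.

9216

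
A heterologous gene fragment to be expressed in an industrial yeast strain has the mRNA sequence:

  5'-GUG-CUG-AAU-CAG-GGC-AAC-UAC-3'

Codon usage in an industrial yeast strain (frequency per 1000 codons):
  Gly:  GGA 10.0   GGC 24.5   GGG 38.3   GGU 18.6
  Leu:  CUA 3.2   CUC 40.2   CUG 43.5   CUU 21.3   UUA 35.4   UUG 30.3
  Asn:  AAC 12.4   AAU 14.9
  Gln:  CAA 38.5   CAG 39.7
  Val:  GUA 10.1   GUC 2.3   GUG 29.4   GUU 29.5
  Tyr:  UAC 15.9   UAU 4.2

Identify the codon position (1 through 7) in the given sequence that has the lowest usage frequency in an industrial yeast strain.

6

Codon 1 GUG (Val): 29.4 per 1000.
Codon 2 CUG (Leu): 43.5 per 1000.
Codon 3 AAU (Asn): 14.9 per 1000.
Codon 4 CAG (Gln): 39.7 per 1000.
Codon 5 GGC (Gly): 24.5 per 1000.
Codon 6 AAC (Asn): 12.4 per 1000.
Codon 7 UAC (Tyr): 15.9 per 1000.
Lowest frequency is 12.4 at codon 6.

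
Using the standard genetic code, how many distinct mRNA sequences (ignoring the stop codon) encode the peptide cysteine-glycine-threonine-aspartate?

64

Cys: 2 codons.
Gly: 4 codons.
Thr: 4 codons.
Asp: 2 codons.
2 × 4 × 4 × 2 = 64.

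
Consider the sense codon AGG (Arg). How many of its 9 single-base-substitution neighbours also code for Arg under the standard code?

2

Position 1: CGG → 1 synonymous.
Position 2: none → 0 synonymous.
Position 3: AGA → 1 synonymous.
Total: 1 + 0 + 1 = 2.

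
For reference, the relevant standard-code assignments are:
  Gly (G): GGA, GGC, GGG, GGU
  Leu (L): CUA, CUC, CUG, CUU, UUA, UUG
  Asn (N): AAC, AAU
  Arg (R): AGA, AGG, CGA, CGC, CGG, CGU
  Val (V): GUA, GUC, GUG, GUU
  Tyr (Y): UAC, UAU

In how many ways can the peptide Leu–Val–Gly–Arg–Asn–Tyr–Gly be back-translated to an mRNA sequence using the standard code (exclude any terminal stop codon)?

9216

Leu: 6 codons.
Val: 4 codons.
Gly: 4 codons.
Arg: 6 codons.
Asn: 2 codons.
Tyr: 2 codons.
Gly: 4 codons.
6 × 4 × 4 × 6 × 2 × 2 × 4 = 9216.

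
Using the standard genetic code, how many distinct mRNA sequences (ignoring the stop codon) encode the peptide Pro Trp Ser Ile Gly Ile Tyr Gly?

Pro: 4 codons.
Trp: 1 codon.
Ser: 6 codons.
Ile: 3 codons.
Gly: 4 codons.
Ile: 3 codons.
Tyr: 2 codons.
Gly: 4 codons.
4 × 1 × 6 × 3 × 4 × 3 × 2 × 4 = 6912.

6912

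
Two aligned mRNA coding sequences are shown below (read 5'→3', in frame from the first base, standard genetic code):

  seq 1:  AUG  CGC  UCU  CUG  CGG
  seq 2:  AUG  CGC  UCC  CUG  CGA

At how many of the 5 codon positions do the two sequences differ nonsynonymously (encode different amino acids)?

Codon 1: AUG Met / AUG Met — identical.
Codon 2: CGC Arg / CGC Arg — identical.
Codon 3: UCU Ser / UCC Ser — synonymous.
Codon 4: CUG Leu / CUG Leu — identical.
Codon 5: CGG Arg / CGA Arg — synonymous.
Nonsynonymous differences: 0.

0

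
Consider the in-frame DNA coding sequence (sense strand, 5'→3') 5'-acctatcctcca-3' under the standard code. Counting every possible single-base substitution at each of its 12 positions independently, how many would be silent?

10

Codon 1 (ACC, Thr): 3 synonymous substitutions.
Codon 2 (TAT, Tyr): 1 synonymous substitution.
Codon 3 (CCT, Pro): 3 synonymous substitutions.
Codon 4 (CCA, Pro): 3 synonymous substitutions.
Total: 3 + 1 + 3 + 3 = 10.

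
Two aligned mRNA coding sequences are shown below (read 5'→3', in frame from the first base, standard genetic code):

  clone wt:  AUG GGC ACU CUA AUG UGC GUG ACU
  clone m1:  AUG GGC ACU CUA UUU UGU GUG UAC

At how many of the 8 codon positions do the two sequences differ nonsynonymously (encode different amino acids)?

Codon 1: AUG Met / AUG Met — identical.
Codon 2: GGC Gly / GGC Gly — identical.
Codon 3: ACU Thr / ACU Thr — identical.
Codon 4: CUA Leu / CUA Leu — identical.
Codon 5: AUG Met / UUU Phe — nonsynonymous.
Codon 6: UGC Cys / UGU Cys — synonymous.
Codon 7: GUG Val / GUG Val — identical.
Codon 8: ACU Thr / UAC Tyr — nonsynonymous.
Nonsynonymous differences: 2.

2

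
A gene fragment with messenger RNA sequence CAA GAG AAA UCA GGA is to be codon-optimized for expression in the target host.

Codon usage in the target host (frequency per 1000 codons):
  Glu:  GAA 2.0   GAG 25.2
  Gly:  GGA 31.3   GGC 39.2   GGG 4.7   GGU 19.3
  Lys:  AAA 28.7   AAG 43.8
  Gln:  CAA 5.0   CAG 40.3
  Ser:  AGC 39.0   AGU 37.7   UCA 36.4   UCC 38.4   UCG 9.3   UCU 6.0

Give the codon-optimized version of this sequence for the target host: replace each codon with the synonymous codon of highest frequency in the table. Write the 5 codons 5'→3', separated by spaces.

Codon 1 (Gln): best is CAG at 40.3.
Codon 2 (Glu): best is GAG at 25.2.
Codon 3 (Lys): best is AAG at 43.8.
Codon 4 (Ser): best is AGC at 39.0.
Codon 5 (Gly): best is GGC at 39.2.

CAG GAG AAG AGC GGC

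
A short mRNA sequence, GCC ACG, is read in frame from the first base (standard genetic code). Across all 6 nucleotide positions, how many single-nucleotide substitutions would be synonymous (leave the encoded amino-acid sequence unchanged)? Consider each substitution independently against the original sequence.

Codon 1 (GCC, Ala): 3 synonymous substitutions.
Codon 2 (ACG, Thr): 3 synonymous substitutions.
Total: 3 + 3 = 6.

6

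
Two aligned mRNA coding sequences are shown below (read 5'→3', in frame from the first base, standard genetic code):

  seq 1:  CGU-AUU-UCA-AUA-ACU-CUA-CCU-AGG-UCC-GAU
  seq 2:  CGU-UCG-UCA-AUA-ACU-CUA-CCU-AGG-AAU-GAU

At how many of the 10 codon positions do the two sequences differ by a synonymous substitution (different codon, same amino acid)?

0

Codon 1: CGU Arg / CGU Arg — identical.
Codon 2: AUU Ile / UCG Ser — nonsynonymous.
Codon 3: UCA Ser / UCA Ser — identical.
Codon 4: AUA Ile / AUA Ile — identical.
Codon 5: ACU Thr / ACU Thr — identical.
Codon 6: CUA Leu / CUA Leu — identical.
Codon 7: CCU Pro / CCU Pro — identical.
Codon 8: AGG Arg / AGG Arg — identical.
Codon 9: UCC Ser / AAU Asn — nonsynonymous.
Codon 10: GAU Asp / GAU Asp — identical.
Synonymous differences: 0.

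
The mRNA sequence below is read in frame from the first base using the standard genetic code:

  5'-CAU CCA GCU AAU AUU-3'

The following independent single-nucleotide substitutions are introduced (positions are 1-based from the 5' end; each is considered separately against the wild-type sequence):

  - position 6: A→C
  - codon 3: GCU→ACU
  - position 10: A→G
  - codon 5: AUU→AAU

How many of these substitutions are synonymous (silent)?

Codon 2: CCA (Pro) → CCC (Pro) — synonymous.
Codon 3: GCU (Ala) → ACU (Thr) — missense.
Codon 4: AAU (Asn) → GAU (Asp) — missense.
Codon 5: AUU (Ile) → AAU (Asn) — missense.
Synonymous: 1 of 4.

1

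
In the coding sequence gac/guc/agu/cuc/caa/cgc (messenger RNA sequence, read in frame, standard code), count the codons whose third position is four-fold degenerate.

Codon 1 GAC (Asp): third position 2-fold.
Codon 2 GUC (Val): third position 4-fold.
Codon 3 AGU (Ser): third position 2-fold.
Codon 4 CUC (Leu): third position 4-fold.
Codon 5 CAA (Gln): third position 2-fold.
Codon 6 CGC (Arg): third position 4-fold.
Four-fold degenerate third positions: 3.

3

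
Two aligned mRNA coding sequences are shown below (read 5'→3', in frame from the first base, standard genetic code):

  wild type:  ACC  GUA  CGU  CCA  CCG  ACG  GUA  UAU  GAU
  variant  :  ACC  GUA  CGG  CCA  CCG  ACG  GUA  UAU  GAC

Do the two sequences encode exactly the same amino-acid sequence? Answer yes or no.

yes

Codon 1: ACC Thr / ACC Thr — identical.
Codon 2: GUA Val / GUA Val — identical.
Codon 3: CGU Arg / CGG Arg — synonymous.
Codon 4: CCA Pro / CCA Pro — identical.
Codon 5: CCG Pro / CCG Pro — identical.
Codon 6: ACG Thr / ACG Thr — identical.
Codon 7: GUA Val / GUA Val — identical.
Codon 8: UAU Tyr / UAU Tyr — identical.
Codon 9: GAU Asp / GAC Asp — synonymous.
Nonsynonymous differences: 0 → same protein.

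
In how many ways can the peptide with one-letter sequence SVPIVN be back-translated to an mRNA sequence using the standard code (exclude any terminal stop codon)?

2304

Ser: 6 codons.
Val: 4 codons.
Pro: 4 codons.
Ile: 3 codons.
Val: 4 codons.
Asn: 2 codons.
6 × 4 × 4 × 3 × 4 × 2 = 2304.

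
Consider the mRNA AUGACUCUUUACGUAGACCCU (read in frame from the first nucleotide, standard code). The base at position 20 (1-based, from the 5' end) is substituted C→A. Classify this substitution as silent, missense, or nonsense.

Position 20 falls in codon 7: CCU → Pro.
After the substitution the codon is CAU → His.
Pro ≠ His, so this is a missense mutation.

missense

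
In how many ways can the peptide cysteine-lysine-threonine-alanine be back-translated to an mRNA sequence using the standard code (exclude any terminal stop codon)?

Cys: 2 codons.
Lys: 2 codons.
Thr: 4 codons.
Ala: 4 codons.
2 × 2 × 4 × 4 = 64.

64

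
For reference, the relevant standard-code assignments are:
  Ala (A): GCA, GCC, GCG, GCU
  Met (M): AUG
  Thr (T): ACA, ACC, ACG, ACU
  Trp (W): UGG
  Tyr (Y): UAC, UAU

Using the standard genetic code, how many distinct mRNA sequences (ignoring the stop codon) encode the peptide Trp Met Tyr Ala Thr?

32

Trp: 1 codon.
Met: 1 codon.
Tyr: 2 codons.
Ala: 4 codons.
Thr: 4 codons.
1 × 1 × 2 × 4 × 4 = 32.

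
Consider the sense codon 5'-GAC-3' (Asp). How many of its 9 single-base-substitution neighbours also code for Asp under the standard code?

Position 1: none → 0 synonymous.
Position 2: none → 0 synonymous.
Position 3: GAT → 1 synonymous.
Total: 0 + 0 + 1 = 1.

1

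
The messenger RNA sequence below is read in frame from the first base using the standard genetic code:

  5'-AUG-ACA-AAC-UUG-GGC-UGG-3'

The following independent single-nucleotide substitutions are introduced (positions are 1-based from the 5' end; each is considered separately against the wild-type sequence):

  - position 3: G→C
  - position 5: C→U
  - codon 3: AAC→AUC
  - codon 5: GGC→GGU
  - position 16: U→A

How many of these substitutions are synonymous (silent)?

Codon 1: AUG (Met) → AUC (Ile) — missense.
Codon 2: ACA (Thr) → AUA (Ile) — missense.
Codon 3: AAC (Asn) → AUC (Ile) — missense.
Codon 5: GGC (Gly) → GGU (Gly) — synonymous.
Codon 6: UGG (Trp) → AGG (Arg) — missense.
Synonymous: 1 of 5.

1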